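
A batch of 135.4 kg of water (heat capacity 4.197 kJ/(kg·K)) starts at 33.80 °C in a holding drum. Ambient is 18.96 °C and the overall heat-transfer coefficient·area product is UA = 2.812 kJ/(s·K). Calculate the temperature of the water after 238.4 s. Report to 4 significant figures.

M c_p dT/dt = −UA(T − T_amb).
dT/dt = (T_ss − T)/τ with T_ss = T_amb = 18.9600 °C, τ = M c_p/UA = 135.4·4.197/2.812 = 202.089 s.
Integrating: T(t) = T_ss + (T₀ − T_ss) e^(−t/τ).
T(238.4) = 18.9600 + (14.8400)·0.307377 = 23.5215 °C.

23.52 °C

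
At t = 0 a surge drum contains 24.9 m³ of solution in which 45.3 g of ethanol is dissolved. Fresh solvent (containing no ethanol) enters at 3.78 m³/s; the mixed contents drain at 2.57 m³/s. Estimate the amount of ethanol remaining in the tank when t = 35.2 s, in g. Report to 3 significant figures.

Total volume: dV/dt = Q_in − Q_out = 1.2100 m³/s, so V(t) = 24.9 + 1.2100 t and V(35.2) = 67.492 m³.
No ethanol enters, so dm/dt = −Q_out · (m/V).
dm/m = −Q_out dt/(V₀ + 1.2100 t); integrating gives ln(m/m₀) = −(Q_out/(Q_in−Q_out)) ln(V/V₀).
m = m₀ (V₀/V)^(Q_out/(Q_in−Q_out)) = 45.3 × (24.9/67.492)^(2.1240) = 5.4489 g.

5.45 g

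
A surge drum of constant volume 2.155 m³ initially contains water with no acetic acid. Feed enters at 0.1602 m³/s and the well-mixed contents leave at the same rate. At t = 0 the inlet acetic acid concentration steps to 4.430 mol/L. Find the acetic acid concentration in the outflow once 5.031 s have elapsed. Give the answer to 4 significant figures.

1.382 mol/L

Species balance on the tank: V dC/dt = Q(C_in − C).
Rewrite as dC/dt + C/τ = C_in/τ, τ = V/Q = 13.4519 s.
Integrating: C(t) = C_in + (C₀ − C_in) e^(−t/τ).
C(5.031) = 4.430 + (0 − 4.430)·e^(−5.031/13.4519) = 4.430 + (-4.43000)·0.687978 = 1.38226 mol/L.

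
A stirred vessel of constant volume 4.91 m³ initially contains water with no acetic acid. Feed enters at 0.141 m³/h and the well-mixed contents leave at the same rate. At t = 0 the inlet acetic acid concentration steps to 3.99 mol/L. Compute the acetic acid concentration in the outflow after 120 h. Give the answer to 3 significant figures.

3.86 mol/L

Species balance on the tank: V dC/dt = Q(C_in − C).
So dC/dt = (C_in − C)/τ with τ = V/Q = 4.91/0.141 = 34.823 h.
C approaches C_in exponentially: C(t) = C_in + (C₀ − C_in) e^(−t/τ).
C(120) = 3.99 + (0 − 3.99)·e^(−120/34.823) = 3.99 + (-3.9900)·0.031872 = 3.8628 mol/L.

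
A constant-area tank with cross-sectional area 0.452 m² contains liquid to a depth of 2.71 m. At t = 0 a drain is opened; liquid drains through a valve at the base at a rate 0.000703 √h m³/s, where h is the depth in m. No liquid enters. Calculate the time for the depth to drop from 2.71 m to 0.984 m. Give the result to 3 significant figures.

841 s

Accumulation of liquid (constant cross-section A): A dh/dt = −0.000703 √h.
∫ h^(−1/2) dh = −(0.000703/A) ∫ dt, giving 2√h = 2√h₀ − (0.000703/A) t.
t = 2A(√h₀ − √h)/0.000703 = 2·0.452·(√2.71 − √0.984)/0.000703
  = 0.90400 × (1.6462 − 0.99197) / 0.000703 = 841.30 s.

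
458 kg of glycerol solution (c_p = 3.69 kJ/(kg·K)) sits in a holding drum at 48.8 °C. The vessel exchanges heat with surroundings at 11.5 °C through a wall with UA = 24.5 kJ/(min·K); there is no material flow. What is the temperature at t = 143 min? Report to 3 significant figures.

Lumped-capacitance energy balance: M c_p dT/dt = UA(T_amb − T).
dT/dt = (T_ss − T)/τ with T_ss = T_amb = 11.500 °C, τ = M c_p/UA = 458·3.69/24.5 = 68.980 min.
T approaches T_ss exponentially: T(t) = T_ss + (T₀ − T_ss) e^(−t/τ).
T(143) = 11.500 + (37.300)·0.12580 = 16.192 °C.

16.2 °C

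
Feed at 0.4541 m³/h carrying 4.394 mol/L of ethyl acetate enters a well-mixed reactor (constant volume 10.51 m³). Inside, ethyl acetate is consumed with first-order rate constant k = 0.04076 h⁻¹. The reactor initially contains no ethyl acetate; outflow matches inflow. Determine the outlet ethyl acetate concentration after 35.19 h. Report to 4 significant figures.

V dC/dt = Q(C_in − C) − k V C.
This is linear with rate a = Q/V + k = 0.0839665 h⁻¹.
C_ss = Q C_in/(Q + kV) = 2.26101 mol/L; C(t) = C_ss + (C₀ − C_ss) e^(−a t).
C(35.19) = 2.26101 + (-2.26101)·e^(−0.0839665·35.19) = 2.26101 + (-2.26101)·0.0520901 = 2.14324 mol/L.

2.143 mol/L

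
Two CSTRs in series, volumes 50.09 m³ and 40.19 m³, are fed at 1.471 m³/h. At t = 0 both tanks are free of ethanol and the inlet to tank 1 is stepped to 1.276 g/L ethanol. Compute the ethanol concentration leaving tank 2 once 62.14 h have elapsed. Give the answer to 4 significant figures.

Species balance on tank i: dCᵢ/dt = (Cᵢ₋₁ − Cᵢ)/τᵢ with τᵢ = Vᵢ/Q.
τ₁ = 50.09/1.471 = 34.0517 h; τ₂ = 40.19/1.471 = 27.3215 h.
Solving the cascade with C₁(0)=C₂(0)=0 gives C₂(t) = C_in[1 − (τ₁ e^(−t/τ₁) − τ₂ e^(−t/τ₂))/(τ₁ − τ₂)].
At t = 62.14: e^(−t/τ₁) = 0.161238, e^(−t/τ₂) = 0.102859.
C₂ = 1.276·[1 − (34.0517·0.161238 − 27.3215·0.102859)/(6.73012)] = 1.276·0.601768 = 0.767855 g/L.

0.7679 g/L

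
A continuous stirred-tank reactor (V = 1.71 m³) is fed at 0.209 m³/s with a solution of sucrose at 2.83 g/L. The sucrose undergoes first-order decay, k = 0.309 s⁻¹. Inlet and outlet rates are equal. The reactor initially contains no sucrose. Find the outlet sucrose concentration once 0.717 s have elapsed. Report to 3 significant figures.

0.213 g/L

V dC/dt = Q(C_in − C) − k V C.
dC/dt = (Q/V) C_in − (Q/V + k) C; effective rate a = Q/V + k = 0.12222 + 0.309 = 0.43122 s⁻¹.
C_ss = Q C_in/(Q + kV) = 0.80211 g/L; C(t) = C_ss + (C₀ − C_ss) e^(−a t).
C(0.717) = 0.80211 + (-0.80211)·e^(−0.43122·0.717) = 0.80211 + (-0.80211)·0.73404 = 0.21333 g/L.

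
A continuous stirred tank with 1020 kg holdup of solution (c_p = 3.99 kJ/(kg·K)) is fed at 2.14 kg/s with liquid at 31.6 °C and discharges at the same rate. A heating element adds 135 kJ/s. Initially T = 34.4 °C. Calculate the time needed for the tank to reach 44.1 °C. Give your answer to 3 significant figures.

652 s

M c_p dT/dt = ṁ c_p (T_in − T) + Q̇.
τ = M/ṁ = 476.64 s; T_ss = T_in + Q̇/(ṁ c_p) = 47.411 °C.
T(t) = T_ss + (T₀ − T_ss) e^(−t/τ). Set T = 44.1:
e^(−t/τ) = (44.1 − 47.411)/(34.4 − 47.411) = 0.25445
t = −476.64 · ln(0.25445) = 652.34 s.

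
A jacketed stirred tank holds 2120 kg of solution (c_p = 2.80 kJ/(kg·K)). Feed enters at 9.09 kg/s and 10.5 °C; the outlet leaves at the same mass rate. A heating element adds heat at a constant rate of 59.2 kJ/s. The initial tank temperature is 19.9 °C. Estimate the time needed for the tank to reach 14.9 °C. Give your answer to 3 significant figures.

Unsteady energy balance on the tank contents: M c_p dT/dt = ṁ c_p (T_in − T) + 59.2.
τ = M/ṁ = 233.22 s; T_ss = T_in + Q̇/(ṁ c_p) = 12.826 °C.
T(t) = T_ss + (T₀ − T_ss) e^(−t/τ). Set T = 14.9:
e^(−t/τ) = (14.9 − 12.826)/(19.9 − 12.826) = 0.29319
t = −233.22 · ln(0.29319) = 286.15 s.

286 s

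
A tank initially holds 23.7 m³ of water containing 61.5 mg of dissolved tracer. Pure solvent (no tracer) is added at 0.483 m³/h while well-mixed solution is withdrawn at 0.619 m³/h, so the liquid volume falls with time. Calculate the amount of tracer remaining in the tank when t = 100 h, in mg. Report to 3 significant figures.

Total volume: dV/dt = Q_in − Q_out = -0.13600 m³/h, so V(t) = 23.7 − 0.13600 t and V(100) = 10.100 m³.
No tracer enters, so dm/dt = −Q_out · (m/V).
dm/m = −Q_out dt/(V₀ − 0.13600 t); integrating gives ln(m/m₀) = −(Q_out/(Q_in−Q_out)) ln(V/V₀).
m = m₀ (V₀/V)^(Q_out/(Q_in−Q_out)) = 61.5 × (23.7/10.100)^(-4.5515) = 1.2673 mg.

1.27 mg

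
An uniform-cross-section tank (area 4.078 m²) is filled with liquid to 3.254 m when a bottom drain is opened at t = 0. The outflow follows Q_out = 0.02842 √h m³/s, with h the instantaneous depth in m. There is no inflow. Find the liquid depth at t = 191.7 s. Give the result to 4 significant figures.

Mass balance (ρ constant): A dh/dt = −0.02842 √h.
∫ h^(−1/2) dh = −(0.02842/A) ∫ dt, giving 2√h = 2√h₀ − (0.02842/A) t.
√h = √3.254 − 0.02842·191.7/(2·4.078) = 1.80388 − 0.667988 = 1.13590.
h = 1.13590² = 1.29026 m.

1.290 m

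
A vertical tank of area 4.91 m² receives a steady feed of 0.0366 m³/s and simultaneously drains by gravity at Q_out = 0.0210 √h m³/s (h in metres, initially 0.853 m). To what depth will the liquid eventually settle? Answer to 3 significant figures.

A dh/dt = Q_in − 0.0210 √h. Steady state requires inflow = outflow:
Q_in = 0.0210 √h_ss ⇒ √h_ss = 0.0366/0.0210 = 1.7429.
h_ss = 1.7429² = 3.0376 m. (Since h₀ = 0.853 m < h_ss, the level will rise toward this value.)

3.04 m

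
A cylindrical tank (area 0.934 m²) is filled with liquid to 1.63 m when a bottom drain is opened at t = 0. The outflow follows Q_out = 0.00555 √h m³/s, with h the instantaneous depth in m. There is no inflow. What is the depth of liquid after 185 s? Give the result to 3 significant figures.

0.529 m

With no inflow, A dh/dt = −0.00555 √h.
∫ h^(−1/2) dh = −(0.00555/A) ∫ dt, giving 2√h = 2√h₀ − (0.00555/A) t.
√h = √1.63 − 0.00555·185/(2·0.934) = 1.2767 − 0.54965 = 0.72706.
h = 0.72706² = 0.52862 m.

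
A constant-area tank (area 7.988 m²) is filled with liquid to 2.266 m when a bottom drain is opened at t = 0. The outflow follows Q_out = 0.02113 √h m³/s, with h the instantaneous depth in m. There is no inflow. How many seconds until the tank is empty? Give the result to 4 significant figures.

With no inflow, A dh/dt = −0.02113 √h.
Separate and integrate: 2(√h − √h₀) = −(0.02113/A) t.
Set h = 0: 2√h₀ = (0.02113/A) t_empty ⇒ t_empty = 2A√h₀/0.02113.
t_empty = 2·7.988·√2.266/0.02113 = 15.9760·1.50532/0.02113 = 1138.15 s.

1138 s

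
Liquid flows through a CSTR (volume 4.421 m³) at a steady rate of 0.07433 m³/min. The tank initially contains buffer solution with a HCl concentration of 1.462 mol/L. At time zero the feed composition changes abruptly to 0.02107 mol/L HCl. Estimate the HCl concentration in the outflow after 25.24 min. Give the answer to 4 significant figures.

Unsteady species balance (constant V, well mixed): V dC/dt = Q(C_in − C).
Rewrite as dC/dt + C/τ = C_in/τ, τ = V/Q = 59.4780 min.
Integrating: C(t) = C_in + (C₀ − C_in) e^(−t/τ).
C(25.24) = 0.02107 + (1.462 − 0.02107)·e^(−25.24/59.4780) = 0.02107 + (1.44093)·0.654189 = 0.963711 mol/L.

0.9637 mol/L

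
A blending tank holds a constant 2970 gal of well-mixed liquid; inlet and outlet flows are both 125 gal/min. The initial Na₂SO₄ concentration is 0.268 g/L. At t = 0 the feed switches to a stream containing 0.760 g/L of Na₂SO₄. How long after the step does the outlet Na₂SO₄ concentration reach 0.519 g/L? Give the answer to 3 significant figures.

17.0 min

Species balance: V dC/dt = Q(C_in − C) ⇒ τ = V/Q = 23.760 min.
C(t) = C_in + (C₀ − C_in) e^(−t/τ). Set C = 0.519 and solve for t:
e^(−t/τ) = (C − C_in)/(C₀ − C_in) = (0.519 − 0.760)/(0.268 − 0.760) = 0.48984
t = −τ ln(…) = 23.760 × 0.71368 = 16.957 min.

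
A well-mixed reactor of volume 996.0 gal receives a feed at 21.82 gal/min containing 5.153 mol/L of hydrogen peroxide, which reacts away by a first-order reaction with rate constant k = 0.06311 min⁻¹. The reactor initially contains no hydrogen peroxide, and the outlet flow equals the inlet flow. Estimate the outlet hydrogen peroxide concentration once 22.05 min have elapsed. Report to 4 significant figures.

V dC/dt = Q(C_in − C) − k V C.
dC/dt = (Q/V) C_in − (Q/V + k) C; effective rate a = Q/V + k = 0.0219076 + 0.06311 = 0.0850176 min⁻¹.
C_ss = Q C_in/(Q + kV) = 1.32784 mol/L; C(t) = C_ss + (C₀ − C_ss) e^(−a t).
C(22.05) = 1.32784 + (-1.32784)·e^(−0.0850176·22.05) = 1.32784 + (-1.32784)·0.153410 = 1.12414 mol/L.

1.124 mol/L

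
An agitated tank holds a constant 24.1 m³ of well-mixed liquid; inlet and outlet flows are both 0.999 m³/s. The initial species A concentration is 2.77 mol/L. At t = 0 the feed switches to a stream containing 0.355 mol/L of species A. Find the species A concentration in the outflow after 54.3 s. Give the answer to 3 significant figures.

0.609 mol/L

Unsteady species balance (constant V, well mixed): V dC/dt = Q(C_in − C).
So dC/dt = (C_in − C)/τ with τ = V/Q = 24.1/0.999 = 24.124 s.
Solution: C(t) = C_in + (C₀ − C_in) e^(−t/τ).
C(54.3) = 0.355 + (2.77 − 0.355)·e^(−54.3/24.124) = 0.355 + (2.4150)·0.10531 = 0.60932 mol/L.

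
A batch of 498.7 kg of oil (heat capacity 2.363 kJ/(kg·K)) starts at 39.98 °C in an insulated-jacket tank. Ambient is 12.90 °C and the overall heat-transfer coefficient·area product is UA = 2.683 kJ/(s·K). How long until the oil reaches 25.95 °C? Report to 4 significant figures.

Unsteady energy balance on the tank contents: M c_p dT/dt = −UA(T − T_amb).
τ = M c_p/UA = 439.220 s; T_ss = T_amb = 12.9000 °C.
T(t) = T_ss + (T₀ − T_ss)e^(−t/τ); set T = 25.95:
t = −τ ln[(T − T_ss)/(T₀ − T_ss)] = −439.220 · ln(0.481905) = 320.634 s.

320.6 s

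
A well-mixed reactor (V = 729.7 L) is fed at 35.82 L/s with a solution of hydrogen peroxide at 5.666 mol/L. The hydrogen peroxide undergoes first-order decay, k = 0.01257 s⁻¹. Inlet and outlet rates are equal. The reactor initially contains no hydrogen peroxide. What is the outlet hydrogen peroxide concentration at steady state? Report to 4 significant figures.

Species balance: V dC/dt = Q C_in − Q C − k V C.
Steady state (dC/dt = 0): C_ss = Q C_in/(Q + kV) = C_in/(1 + kV/Q).
C_ss = 35.82·5.666/(35.82 + 0.01257·729.7) = 202.956/44.9923 = 4.51090 mol/L.

4.511 mol/L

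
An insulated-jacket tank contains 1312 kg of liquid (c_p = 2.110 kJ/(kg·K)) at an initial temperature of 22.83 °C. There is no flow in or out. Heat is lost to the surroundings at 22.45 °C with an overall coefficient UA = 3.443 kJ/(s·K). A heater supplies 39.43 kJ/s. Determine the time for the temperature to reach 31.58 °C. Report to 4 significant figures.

1256 s

Heat balance on the well-mixed liquid: M c_p dT/dt = −UA(T − T_amb) + Q̇.
τ = M c_p/UA = 804.043 s; T_ss = T_amb + Q̇/UA = 22.45 + 39.43/3.443 = 33.9022 °C.
T(t) = T_ss + (T₀ − T_ss)e^(−t/τ); set T = 31.58:
t = −τ ln[(T − T_ss)/(T₀ − T_ss)] = −804.043 · ln(0.209734) = 1255.85 s.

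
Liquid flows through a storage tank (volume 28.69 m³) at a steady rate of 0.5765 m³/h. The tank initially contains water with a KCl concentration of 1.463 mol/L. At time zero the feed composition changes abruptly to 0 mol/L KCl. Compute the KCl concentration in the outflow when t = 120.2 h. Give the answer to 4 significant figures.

Transient balance on the dissolved component: V dC/dt = Q(C_in − C).
Time constant τ = V/Q = 28.69/0.5765 = 49.7658 h.
Integrating: C(t) = C_in + (C₀ − C_in) e^(−t/τ).
C(120.2) = 0 + (1.463 − 0)·e^(−120.2/49.7658) = 0 + (1.46300)·0.0893395 = 0.130704 mol/L.

0.1307 mol/L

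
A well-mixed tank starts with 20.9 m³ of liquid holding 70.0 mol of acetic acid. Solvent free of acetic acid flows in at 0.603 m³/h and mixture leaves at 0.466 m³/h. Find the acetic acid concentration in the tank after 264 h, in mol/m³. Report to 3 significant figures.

0.0403 mol/m³

Let m(t) be the amount of acetic acid. Volume: V(t) = V₀ + (Q_in − Q_out) t = 20.9 + 0.13700 t; V(264) = 57.068 m³.
Species balance (pure solvent in): dm/dt = −Q_out · m/V(t).
Separate: dm/m = −Q_out dt/V(t) ⇒ ln(m/m₀) = −(Q_out/(Q_in−Q_out)) ln(V/V₀).
m = m₀ (V₀/V)^(Q_out/(Q_in−Q_out)) = 70.0 × (20.9/57.068)^(3.4015) = 2.2973 mol.
C = m/V = 2.2973/57.068 = 0.040256 mol/m³.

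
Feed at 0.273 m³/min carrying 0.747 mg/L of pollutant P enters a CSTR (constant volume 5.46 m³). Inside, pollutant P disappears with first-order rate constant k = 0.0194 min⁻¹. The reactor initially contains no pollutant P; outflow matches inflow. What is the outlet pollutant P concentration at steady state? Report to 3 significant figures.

0.538 mg/L

Accumulation = in − out − consumed: V dC/dt = Q C_in − Q C − k V C.
At steady state: 0 = Q C_in − (Q + kV) C_ss, so C_ss = Q C_in/(Q + kV).
C_ss = 0.273·0.747/(0.273 + 0.0194·5.46) = 0.20393/0.37892 = 0.53818 mg/L.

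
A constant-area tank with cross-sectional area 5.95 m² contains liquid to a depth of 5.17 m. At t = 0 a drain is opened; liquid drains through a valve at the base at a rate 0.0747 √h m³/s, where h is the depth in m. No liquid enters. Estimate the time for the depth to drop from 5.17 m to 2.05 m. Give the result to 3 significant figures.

With no inflow, A dh/dt = −0.0747 √h.
∫ h^(−1/2) dh = −(0.0747/A) ∫ dt, giving 2√h = 2√h₀ − (0.0747/A) t.
t = 2A(√h₀ − √h)/0.0747 = 2·5.95·(√5.17 − √2.05)/0.0747
  = 11.900 × (2.2738 − 1.4318) / 0.0747 = 134.13 s.

134 s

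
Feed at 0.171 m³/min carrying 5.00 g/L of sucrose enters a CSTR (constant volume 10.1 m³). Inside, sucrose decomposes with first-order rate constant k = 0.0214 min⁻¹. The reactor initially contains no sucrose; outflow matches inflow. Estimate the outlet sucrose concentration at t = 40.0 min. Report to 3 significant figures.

Accumulation = in − out − consumed: V dC/dt = Q C_in − Q C − k V C.
This is linear with rate a = Q/V + k = 0.038331 min⁻¹.
C_ss = Q C_in/(Q + kV) = 2.2085 g/L; C(t) = C_ss + (C₀ − C_ss) e^(−a t).
C(40.0) = 2.2085 + (-2.2085)·e^(−0.038331·40.0) = 2.2085 + (-2.2085)·0.21584 = 1.7318 g/L.

1.73 g/L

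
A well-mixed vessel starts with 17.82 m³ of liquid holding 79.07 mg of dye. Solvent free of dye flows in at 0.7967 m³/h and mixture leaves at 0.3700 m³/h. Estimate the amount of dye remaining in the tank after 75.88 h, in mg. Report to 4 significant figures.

Total volume: dV/dt = Q_in − Q_out = 0.426700 m³/h, so V(t) = 17.82 + 0.426700 t and V(75.88) = 50.1980 m³.
Solute balance: dm/dt = 0 − Q_out C = −Q_out m/V(t).
dm/m = −Q_out dt/(V₀ + 0.426700 t); integrating gives ln(m/m₀) = −(Q_out/(Q_in−Q_out)) ln(V/V₀).
m = m₀ (V₀/V)^(Q_out/(Q_in−Q_out)) = 79.07 × (17.82/50.1980)^(0.867120) = 32.2107 mg.

32.21 mg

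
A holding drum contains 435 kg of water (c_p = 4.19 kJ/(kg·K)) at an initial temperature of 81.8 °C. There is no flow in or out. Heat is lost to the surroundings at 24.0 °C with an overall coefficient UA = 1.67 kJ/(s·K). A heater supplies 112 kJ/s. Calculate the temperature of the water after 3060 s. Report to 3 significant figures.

90.5 °C

Energy balance: M c_p dT/dt = −UA(T − T_amb) + Q̇.
dT/dt = (T_ss − T)/τ with T_ss = T_amb + Q̇/UA = 24.0 + 112/1.67 = 91.066 °C, τ = M c_p/UA = 435·4.19/1.67 = 1091.4 s.
Integrating: T(t) = T_ss + (T₀ − T_ss) e^(−t/τ).
T(3060) = 91.066 + (-9.2659)·0.060584 = 90.505 °C.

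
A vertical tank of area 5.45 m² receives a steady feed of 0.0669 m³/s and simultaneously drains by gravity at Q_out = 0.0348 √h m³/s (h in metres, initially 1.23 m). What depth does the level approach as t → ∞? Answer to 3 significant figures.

Accumulation of liquid (constant cross-section A): A dh/dt = Q_in − 0.0348 √h. At steady state dh/dt = 0:
Q_in = 0.0348 √h_ss ⇒ √h_ss = 0.0669/0.0348 = 1.9224.
h_ss = 1.9224² = 3.6957 m. (Since h₀ = 1.23 m < h_ss, the level will rise toward this value.)

3.70 m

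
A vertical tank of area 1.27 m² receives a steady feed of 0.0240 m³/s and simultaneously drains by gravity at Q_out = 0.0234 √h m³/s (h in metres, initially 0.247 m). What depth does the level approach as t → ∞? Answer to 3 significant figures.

Level balance: A dh/dt = 0.0240 − 0.0234 √h. Setting dh/dt = 0:
Q_in = 0.0234 √h_ss ⇒ √h_ss = 0.0240/0.0234 = 1.0256.
h_ss = 1.0256² = 1.0519 m. (Since h₀ = 0.247 m < h_ss, the level will rise toward this value.)

1.05 m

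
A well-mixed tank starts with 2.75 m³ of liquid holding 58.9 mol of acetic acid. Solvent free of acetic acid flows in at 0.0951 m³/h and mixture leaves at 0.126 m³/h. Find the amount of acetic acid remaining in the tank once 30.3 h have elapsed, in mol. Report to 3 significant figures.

10.8 mol

Total volume: dV/dt = Q_in − Q_out = -0.030900 m³/h, so V(t) = 2.75 − 0.030900 t and V(30.3) = 1.8137 m³.
Species balance (pure solvent in): dm/dt = −Q_out · m/V(t).
Separate: dm/m = −Q_out dt/V(t) ⇒ ln(m/m₀) = −(Q_out/(Q_in−Q_out)) ln(V/V₀).
m = m₀ (V₀/V)^(Q_out/(Q_in−Q_out)) = 58.9 × (2.75/1.8137)^(-4.0777) = 10.790 mol.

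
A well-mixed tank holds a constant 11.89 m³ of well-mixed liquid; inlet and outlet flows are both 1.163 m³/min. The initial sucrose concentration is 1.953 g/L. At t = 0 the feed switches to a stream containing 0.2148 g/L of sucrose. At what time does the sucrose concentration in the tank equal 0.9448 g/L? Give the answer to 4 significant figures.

Unsteady species balance (constant V, well mixed): V dC/dt = Q(C_in − C), so τ = V/Q = 10.2236 min.
C(t) = C_in + (C₀ − C_in) e^(−t/τ). Set C = 0.9448 and solve for t:
e^(−t/τ) = (C − C_in)/(C₀ − C_in) = (0.9448 − 0.2148)/(1.953 − 0.2148) = 0.419975
t = −τ ln(…) = 10.2236 × 0.867561 = 8.86956 min.

8.870 min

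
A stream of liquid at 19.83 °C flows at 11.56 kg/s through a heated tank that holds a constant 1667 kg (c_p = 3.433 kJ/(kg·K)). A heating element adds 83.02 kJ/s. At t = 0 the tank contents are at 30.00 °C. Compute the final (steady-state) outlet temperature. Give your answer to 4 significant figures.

21.92 °C

Heat balance on the well-mixed liquid: M c_p dT/dt = ṁ c_p (T_in − T) + 83.02.
At steady state dT/dt = 0 ⇒ T_ss = T_in + Q̇/(ṁ c_p) = 19.83 + 83.02/(11.56·3.433) = 21.9219 °C.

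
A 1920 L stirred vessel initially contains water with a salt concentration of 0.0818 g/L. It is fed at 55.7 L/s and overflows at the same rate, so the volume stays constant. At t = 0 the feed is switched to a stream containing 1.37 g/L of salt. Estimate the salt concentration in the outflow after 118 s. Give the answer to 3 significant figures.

1.33 g/L

Mass balance on the solute (V constant): V dC/dt = Q(C_in − C).
Rewrite as dC/dt + C/τ = C_in/τ, τ = V/Q = 34.470 s.
C approaches C_in exponentially: C(t) = C_in + (C₀ − C_in) e^(−t/τ).
C(118) = 1.37 + (0.0818 − 1.37)·e^(−118/34.470) = 1.37 + (-1.2882)·0.032607 = 1.3280 g/L.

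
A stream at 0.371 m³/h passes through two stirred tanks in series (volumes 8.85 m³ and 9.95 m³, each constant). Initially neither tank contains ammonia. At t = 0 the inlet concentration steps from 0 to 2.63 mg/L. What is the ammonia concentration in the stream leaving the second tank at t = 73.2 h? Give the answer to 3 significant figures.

2.06 mg/L

Each tank obeys Vᵢ dCᵢ/dt = Q(Cᵢ₋₁ − Cᵢ), so τᵢ = Vᵢ/Q.
τ₁ = 8.85/0.371 = 23.854 h; τ₂ = 9.95/0.371 = 26.819 h.
Tank 1: C₁ = C_in(1 − e^(−t/τ₁)). Tank 2 (τ₁ ≠ τ₂): C₂ = C_in[1 − (τ₁ e^(−t/τ₁) − τ₂ e^(−t/τ₂))/(τ₁ − τ₂)].
At t = 73.2: e^(−t/τ₁) = 0.046486, e^(−t/τ₂) = 0.065261.
C₂ = 2.63·[1 − (23.854·0.046486 − 26.819·0.065261)/(-2.9650)] = 2.63·0.78369 = 2.0611 mg/L.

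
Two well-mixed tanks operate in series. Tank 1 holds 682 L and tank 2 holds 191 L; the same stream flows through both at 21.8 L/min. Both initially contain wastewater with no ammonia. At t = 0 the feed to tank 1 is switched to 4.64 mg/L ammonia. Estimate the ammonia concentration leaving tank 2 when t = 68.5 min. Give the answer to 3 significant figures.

3.92 mg/L

Time constants: τᵢ = Vᵢ/Q for each well-mixed tank.
τ₁ = 682/21.8 = 31.284 min; τ₂ = 191/21.8 = 8.7615 min.
Tank 1: C₁ = C_in(1 − e^(−t/τ₁)). Tank 2 (τ₁ ≠ τ₂): C₂ = C_in[1 − (τ₁ e^(−t/τ₁) − τ₂ e^(−t/τ₂))/(τ₁ − τ₂)].
At t = 68.5: e^(−t/τ₁) = 0.11196, e^(−t/τ₂) = 0.00040230.
C₂ = 4.64·[1 − (31.284·0.11196 − 8.7615·0.00040230)/(22.523)] = 4.64·0.84464 = 3.9191 mg/L.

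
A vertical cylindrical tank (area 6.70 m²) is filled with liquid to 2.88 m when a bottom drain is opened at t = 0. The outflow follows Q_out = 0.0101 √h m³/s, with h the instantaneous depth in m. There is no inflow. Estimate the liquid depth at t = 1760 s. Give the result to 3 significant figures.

0.137 m

A dh/dt = −Q_out = −0.0101 √h.
Separate and integrate: 2(√h − √h₀) = −(0.0101/A) t.
√h = √2.88 − 0.0101·1760/(2·6.70) = 1.6971 − 1.3266 = 0.37049.
h = 0.37049² = 0.13726 m.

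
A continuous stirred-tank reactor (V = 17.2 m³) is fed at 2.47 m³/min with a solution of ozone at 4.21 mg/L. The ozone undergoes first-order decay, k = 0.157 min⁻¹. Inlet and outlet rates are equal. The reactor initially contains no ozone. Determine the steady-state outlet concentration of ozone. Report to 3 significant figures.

V dC/dt = Q(C_in − C) − k V C.
Steady state (dC/dt = 0): C_ss = Q C_in/(Q + kV) = C_in/(1 + kV/Q).
C_ss = 2.47·4.21/(2.47 + 0.157·17.2) = 10.399/5.1704 = 2.0112 mg/L.

2.01 mg/L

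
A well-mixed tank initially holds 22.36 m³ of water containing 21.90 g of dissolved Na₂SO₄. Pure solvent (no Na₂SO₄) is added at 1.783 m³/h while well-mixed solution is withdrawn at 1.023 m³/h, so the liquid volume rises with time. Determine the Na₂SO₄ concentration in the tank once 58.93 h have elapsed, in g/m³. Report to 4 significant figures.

0.07423 g/m³

Total volume: dV/dt = Q_in − Q_out = 0.760000 m³/h, so V(t) = 22.36 + 0.760000 t and V(58.93) = 67.1468 m³.
Species balance (pure solvent in): dm/dt = −Q_out · m/V(t).
dm/m = −Q_out dt/(V₀ + 0.760000 t); integrating gives ln(m/m₀) = −(Q_out/(Q_in−Q_out)) ln(V/V₀).
m = m₀ (V₀/V)^(Q_out/(Q_in−Q_out)) = 21.90 × (22.36/67.1468)^(1.34605) = 4.98462 g.
C = m/V = 4.98462/67.1468 = 0.0742346 g/m³.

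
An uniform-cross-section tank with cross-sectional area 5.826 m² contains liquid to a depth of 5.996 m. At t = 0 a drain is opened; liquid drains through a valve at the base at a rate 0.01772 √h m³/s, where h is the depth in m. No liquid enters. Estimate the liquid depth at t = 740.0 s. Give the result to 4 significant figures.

1.751 m

With no inflow, A dh/dt = −0.01772 √h.
Separate and integrate: 2(√h − √h₀) = −(0.01772/A) t.
√h = √5.996 − 0.01772·740.0/(2·5.826) = 2.44867 − 1.12537 = 1.32330.
h = 1.32330² = 1.75113 m.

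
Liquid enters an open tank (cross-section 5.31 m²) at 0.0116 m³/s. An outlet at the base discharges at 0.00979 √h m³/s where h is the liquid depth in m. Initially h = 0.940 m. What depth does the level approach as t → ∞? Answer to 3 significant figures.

1.40 m

Volume balance on the tank: A dh/dt = Q_in − 0.00979 √h. At steady state dh/dt = 0:
Q_in = 0.00979 √h_ss ⇒ √h_ss = 0.0116/0.00979 = 1.1849.
h_ss = 1.1849² = 1.4039 m. (Since h₀ = 0.940 m < h_ss, the level will rise toward this value.)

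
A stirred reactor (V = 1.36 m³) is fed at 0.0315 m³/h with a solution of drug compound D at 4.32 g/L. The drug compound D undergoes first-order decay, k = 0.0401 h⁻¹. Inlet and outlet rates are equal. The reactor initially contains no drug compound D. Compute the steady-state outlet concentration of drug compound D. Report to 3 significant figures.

Accumulation = in − out − consumed: V dC/dt = Q C_in − Q C − k V C.
At steady state: 0 = Q C_in − (Q + kV) C_ss, so C_ss = Q C_in/(Q + kV).
C_ss = 0.0315·4.32/(0.0315 + 0.0401·1.36) = 0.13608/0.086036 = 1.5817 g/L.

1.58 g/L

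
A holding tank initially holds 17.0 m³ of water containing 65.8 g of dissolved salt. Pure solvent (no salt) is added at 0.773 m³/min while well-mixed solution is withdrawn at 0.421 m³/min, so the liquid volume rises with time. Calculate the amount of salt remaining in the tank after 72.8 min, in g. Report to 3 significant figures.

Total volume: dV/dt = Q_in − Q_out = 0.35200 m³/min, so V(t) = 17.0 + 0.35200 t and V(72.8) = 42.626 m³.
No salt enters, so dm/dt = −Q_out · (m/V).
dm/m = −Q_out dt/(V₀ + 0.35200 t); integrating gives ln(m/m₀) = −(Q_out/(Q_in−Q_out)) ln(V/V₀).
m = m₀ (V₀/V)^(Q_out/(Q_in−Q_out)) = 65.8 × (17.0/42.626)^(1.1960) = 21.915 g.

21.9 g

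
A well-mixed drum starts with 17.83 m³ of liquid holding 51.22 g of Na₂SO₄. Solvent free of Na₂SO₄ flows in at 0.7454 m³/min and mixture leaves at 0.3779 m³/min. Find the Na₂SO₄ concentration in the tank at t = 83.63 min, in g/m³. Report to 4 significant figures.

0.3764 g/m³

Let m(t) be the amount of Na₂SO₄. Volume: V(t) = V₀ + (Q_in − Q_out) t = 17.83 + 0.367500 t; V(83.63) = 48.5640 m³.
No Na₂SO₄ enters, so dm/dt = −Q_out · (m/V).
dm/m = −Q_out dt/(V₀ + 0.367500 t); integrating gives ln(m/m₀) = −(Q_out/(Q_in−Q_out)) ln(V/V₀).
m = m₀ (V₀/V)^(Q_out/(Q_in−Q_out)) = 51.22 × (17.83/48.5640)^(1.02830) = 18.2794 g.
C = m/V = 18.2794/48.5640 = 0.376398 g/m³.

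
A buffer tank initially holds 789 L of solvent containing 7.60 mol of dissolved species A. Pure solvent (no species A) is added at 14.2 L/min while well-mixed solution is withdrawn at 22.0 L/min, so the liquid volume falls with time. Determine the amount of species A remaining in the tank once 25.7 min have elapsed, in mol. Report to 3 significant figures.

Total volume: dV/dt = Q_in − Q_out = -7.8000 L/min, so V(t) = 789 − 7.8000 t and V(25.7) = 588.54 L.
No species A enters, so dm/dt = −Q_out · (m/V).
Separate: dm/m = −Q_out dt/V(t) ⇒ ln(m/m₀) = −(Q_out/(Q_in−Q_out)) ln(V/V₀).
m = m₀ (V₀/V)^(Q_out/(Q_in−Q_out)) = 7.60 × (789/588.54)^(-2.8205) = 3.3248 mol.

3.32 mol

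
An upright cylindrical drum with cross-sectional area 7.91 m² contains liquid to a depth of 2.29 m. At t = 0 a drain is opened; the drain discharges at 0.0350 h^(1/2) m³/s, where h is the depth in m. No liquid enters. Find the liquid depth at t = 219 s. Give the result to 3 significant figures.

1.06 m

A dh/dt = −Q_out = −0.0350 √h.
This is separable: 2 d(√h)/dt = −0.0350/A, so √h = √h₀ − (0.0350/(2A)) t.
√h = √2.29 − 0.0350·219/(2·7.91) = 1.5133 − 0.48451 = 1.0288.
h = 1.0288² = 1.0583 m.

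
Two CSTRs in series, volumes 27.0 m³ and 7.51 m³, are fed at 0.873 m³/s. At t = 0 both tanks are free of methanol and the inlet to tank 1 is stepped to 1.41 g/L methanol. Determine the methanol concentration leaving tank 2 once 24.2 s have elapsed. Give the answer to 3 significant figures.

0.549 g/L

Time constants: τᵢ = Vᵢ/Q for each well-mixed tank.
τ₁ = 27.0/0.873 = 30.928 s; τ₂ = 7.51/0.873 = 8.6025 s.
Tank 1: C₁ = C_in(1 − e^(−t/τ₁)). Tank 2 (τ₁ ≠ τ₂): C₂ = C_in[1 − (τ₁ e^(−t/τ₁) − τ₂ e^(−t/τ₂))/(τ₁ − τ₂)].
At t = 24.2: e^(−t/τ₁) = 0.45728, e^(−t/τ₂) = 0.060017.
C₂ = 1.41·[1 − (30.928·0.45728 − 8.6025·0.060017)/(22.325)] = 1.41·0.38965 = 0.54940 g/L.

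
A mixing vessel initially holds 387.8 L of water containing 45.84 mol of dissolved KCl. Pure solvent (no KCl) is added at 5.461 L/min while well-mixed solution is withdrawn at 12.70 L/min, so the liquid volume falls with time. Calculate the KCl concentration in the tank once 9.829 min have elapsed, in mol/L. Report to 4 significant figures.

0.1014 mol/L

Let m(t) be the amount of KCl. Volume: V(t) = V₀ + (Q_in − Q_out) t = 387.8 − 7.23900 t; V(9.829) = 316.648 L.
No KCl enters, so dm/dt = −Q_out · (m/V).
dm/m = −Q_out dt/(V₀ − 7.23900 t); integrating gives ln(m/m₀) = −(Q_out/(Q_in−Q_out)) ln(V/V₀).
m = m₀ (V₀/V)^(Q_out/(Q_in−Q_out)) = 45.84 × (387.8/316.648)^(-1.75439) = 32.1221 mol.
C = m/V = 32.1221/316.648 = 0.101444 mol/L.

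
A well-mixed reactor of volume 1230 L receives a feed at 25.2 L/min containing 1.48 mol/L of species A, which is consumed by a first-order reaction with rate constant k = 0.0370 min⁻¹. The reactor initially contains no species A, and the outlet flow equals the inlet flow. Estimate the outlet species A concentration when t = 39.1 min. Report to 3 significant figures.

Species balance: V dC/dt = Q C_in − Q C − k V C.
This is linear with rate a = Q/V + k = 0.057488 min⁻¹.
C_ss = Q C_in/(Q + kV) = 0.52745 mol/L; C(t) = C_ss + (C₀ − C_ss) e^(−a t).
C(39.1) = 0.52745 + (-0.52745)·e^(−0.057488·39.1) = 0.52745 + (-0.52745)·0.10563 = 0.47173 mol/L.

0.472 mol/L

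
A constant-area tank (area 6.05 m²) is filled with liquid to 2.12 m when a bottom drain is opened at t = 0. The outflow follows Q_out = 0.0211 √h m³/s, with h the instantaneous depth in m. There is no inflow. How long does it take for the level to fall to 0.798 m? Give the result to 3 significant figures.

323 s

With no inflow, A dh/dt = −0.0211 √h.
This is separable: 2 d(√h)/dt = −0.0211/A, so √h = √h₀ − (0.0211/(2A)) t.
t = 2A(√h₀ − √h)/0.0211 = 2·6.05·(√2.12 − √0.798)/0.0211
  = 12.100 × (1.4560 − 0.89331) / 0.0211 = 322.69 s.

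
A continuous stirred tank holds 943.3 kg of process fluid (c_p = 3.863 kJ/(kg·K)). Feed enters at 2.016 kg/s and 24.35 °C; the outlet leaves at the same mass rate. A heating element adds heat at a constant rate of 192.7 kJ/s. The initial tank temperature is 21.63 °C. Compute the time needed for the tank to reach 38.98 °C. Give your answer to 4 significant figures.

First-law balance (no shaft work): M c_p dT/dt = ṁ c_p (T_in − T) + 192.7.
τ = M/ṁ = 467.907 s; T_ss = T_in + Q̇/(ṁ c_p) = 49.0938 °C.
T(t) = T_ss + (T₀ − T_ss) e^(−t/τ). Set T = 38.98:
e^(−t/τ) = (38.98 − 49.0938)/(21.63 − 49.0938) = 0.368259
t = −467.907 · ln(0.368259) = 467.424 s.

467.4 s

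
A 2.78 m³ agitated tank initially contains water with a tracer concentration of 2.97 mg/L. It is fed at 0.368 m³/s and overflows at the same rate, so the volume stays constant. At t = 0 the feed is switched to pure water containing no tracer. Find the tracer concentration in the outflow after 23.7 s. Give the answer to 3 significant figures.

Species balance on the tank: V dC/dt = Q(C_in − C).
So dC/dt = (C_in − C)/τ with τ = V/Q = 2.78/0.368 = 7.5543 s.
Integrating: C(t) = C_in + (C₀ − C_in) e^(−t/τ).
C(23.7) = 0 + (2.97 − 0)·e^(−23.7/7.5543) = 0 + (2.9700)·0.043401 = 0.12890 mg/L.

0.129 mg/L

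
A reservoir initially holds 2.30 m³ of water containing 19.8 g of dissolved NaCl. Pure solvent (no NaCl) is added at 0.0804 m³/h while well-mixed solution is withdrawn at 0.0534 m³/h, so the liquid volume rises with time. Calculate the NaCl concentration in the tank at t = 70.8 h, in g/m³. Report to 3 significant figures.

1.42 g/m³

Total volume: dV/dt = Q_in − Q_out = 0.027000 m³/h, so V(t) = 2.30 + 0.027000 t and V(70.8) = 4.2116 m³.
Species balance (pure solvent in): dm/dt = −Q_out · m/V(t).
dm/m = −Q_out dt/(V₀ + 0.027000 t); integrating gives ln(m/m₀) = −(Q_out/(Q_in−Q_out)) ln(V/V₀).
m = m₀ (V₀/V)^(Q_out/(Q_in−Q_out)) = 19.8 × (2.30/4.2116)^(1.9778) = 5.9850 g.
C = m/V = 5.9850/4.2116 = 1.4211 g/m³.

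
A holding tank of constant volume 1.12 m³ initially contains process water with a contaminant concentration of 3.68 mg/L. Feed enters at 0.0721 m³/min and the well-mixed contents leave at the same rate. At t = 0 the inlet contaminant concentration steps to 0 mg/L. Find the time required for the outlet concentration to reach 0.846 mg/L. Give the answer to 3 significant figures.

22.8 min

Species balance: V dC/dt = Q(C_in − C) ⇒ τ = V/Q = 15.534 min.
C(t) = C_in + (C₀ − C_in) e^(−t/τ). Set C = 0.846 and solve for t:
e^(−t/τ) = (C − C_in)/(C₀ − C_in) = (0.846 − 0)/(3.68 − 0) = 0.22989
t = −τ ln(…) = 15.534 × 1.4701 = 22.837 min.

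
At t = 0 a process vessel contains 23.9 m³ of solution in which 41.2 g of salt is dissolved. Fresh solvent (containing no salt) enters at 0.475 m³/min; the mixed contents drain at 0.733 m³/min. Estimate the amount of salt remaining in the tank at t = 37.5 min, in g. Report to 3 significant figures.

Total volume: dV/dt = Q_in − Q_out = -0.25800 m³/min, so V(t) = 23.9 − 0.25800 t and V(37.5) = 14.225 m³.
No salt enters, so dm/dt = −Q_out · (m/V).
dm/m = −Q_out dt/(V₀ − 0.25800 t); integrating gives ln(m/m₀) = −(Q_out/(Q_in−Q_out)) ln(V/V₀).
m = m₀ (V₀/V)^(Q_out/(Q_in−Q_out)) = 41.2 × (23.9/14.225)^(-2.8411) = 9.4335 g.

9.43 g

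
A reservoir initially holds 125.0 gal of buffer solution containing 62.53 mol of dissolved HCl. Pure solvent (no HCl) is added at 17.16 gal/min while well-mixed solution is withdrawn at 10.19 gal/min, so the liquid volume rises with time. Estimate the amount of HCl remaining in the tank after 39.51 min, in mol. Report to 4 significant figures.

11.40 mol

Total volume: dV/dt = Q_in − Q_out = 6.97000 gal/min, so V(t) = 125.0 + 6.97000 t and V(39.51) = 400.385 gal.
No HCl enters, so dm/dt = −Q_out · (m/V).
dm/m = −Q_out dt/(V₀ + 6.97000 t); integrating gives ln(m/m₀) = −(Q_out/(Q_in−Q_out)) ln(V/V₀).
m = m₀ (V₀/V)^(Q_out/(Q_in−Q_out)) = 62.53 × (125.0/400.385)^(1.46198) = 11.4014 mol.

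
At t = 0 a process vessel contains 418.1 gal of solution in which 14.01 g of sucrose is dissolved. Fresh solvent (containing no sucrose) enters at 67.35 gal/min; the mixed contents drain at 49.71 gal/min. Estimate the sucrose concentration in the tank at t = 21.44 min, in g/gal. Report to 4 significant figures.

Let m(t) be the amount of sucrose. Volume: V(t) = V₀ + (Q_in − Q_out) t = 418.1 + 17.6400 t; V(21.44) = 796.302 gal.
No sucrose enters, so dm/dt = −Q_out · (m/V).
dm/m = −Q_out dt/(V₀ + 17.6400 t); integrating gives ln(m/m₀) = −(Q_out/(Q_in−Q_out)) ln(V/V₀).
m = m₀ (V₀/V)^(Q_out/(Q_in−Q_out)) = 14.01 × (418.1/796.302)^(2.81803) = 2.28014 g.
C = m/V = 2.28014/796.302 = 0.00286341 g/gal.

0.002863 g/gal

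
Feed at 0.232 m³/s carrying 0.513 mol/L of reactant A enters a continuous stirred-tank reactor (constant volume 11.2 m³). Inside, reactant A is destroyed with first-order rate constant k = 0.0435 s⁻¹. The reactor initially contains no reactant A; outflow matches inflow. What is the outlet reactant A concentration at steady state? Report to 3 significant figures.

0.165 mol/L

Accumulation = in − out − consumed: V dC/dt = Q C_in − Q C − k V C.
Steady state (dC/dt = 0): C_ss = Q C_in/(Q + kV) = C_in/(1 + kV/Q).
C_ss = 0.232·0.513/(0.232 + 0.0435·11.2) = 0.11902/0.71920 = 0.16548 mol/L.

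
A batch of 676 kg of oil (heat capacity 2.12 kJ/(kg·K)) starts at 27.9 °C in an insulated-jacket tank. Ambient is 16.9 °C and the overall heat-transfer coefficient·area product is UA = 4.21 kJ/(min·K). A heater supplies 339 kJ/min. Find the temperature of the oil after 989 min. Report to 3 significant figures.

93.6 °C

Lumped-capacitance energy balance: M c_p dT/dt = UA(T_amb − T) + Q̇.
dT/dt = (T_ss − T)/τ with T_ss = T_amb + Q̇/UA = 16.9 + 339/4.21 = 97.423 °C, τ = M c_p/UA = 676·2.12/4.21 = 340.41 min.
Integrating: T(t) = T_ss + (T₀ − T_ss) e^(−t/τ).
T(989) = 97.423 + (-69.523)·0.054731 = 93.618 °C.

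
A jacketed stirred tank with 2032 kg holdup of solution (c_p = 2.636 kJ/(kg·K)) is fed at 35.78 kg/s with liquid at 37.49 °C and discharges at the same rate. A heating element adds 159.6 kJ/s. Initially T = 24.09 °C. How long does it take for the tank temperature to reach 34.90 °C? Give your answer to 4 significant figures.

71.54 s

Energy balance: M c_p dT/dt = ṁ c_p (T_in − T) + 159.6.
τ = M/ṁ = 56.7915 s; T_ss = T_in + Q̇/(ṁ c_p) = 39.1822 °C.
T(t) = T_ss + (T₀ − T_ss) e^(−t/τ). Set T = 34.90:
e^(−t/τ) = (34.90 − 39.1822)/(24.09 − 39.1822) = 0.283735
t = −56.7915 · ln(0.283735) = 71.5411 s.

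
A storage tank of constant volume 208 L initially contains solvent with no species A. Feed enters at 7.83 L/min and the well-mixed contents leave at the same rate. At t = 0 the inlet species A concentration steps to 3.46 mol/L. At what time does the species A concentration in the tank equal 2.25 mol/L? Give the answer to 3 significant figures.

27.9 min

Species balance on the tank: V dC/dt = Q(C_in − C), so τ = V/Q = 26.564 min.
C(t) = C_in + (C₀ − C_in) e^(−t/τ). Set C = 2.25 and solve for t:
e^(−t/τ) = (C − C_in)/(C₀ − C_in) = (2.25 − 3.46)/(0 − 3.46) = 0.34971
t = −τ ln(…) = 26.564 × 1.0506 = 27.910 min.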